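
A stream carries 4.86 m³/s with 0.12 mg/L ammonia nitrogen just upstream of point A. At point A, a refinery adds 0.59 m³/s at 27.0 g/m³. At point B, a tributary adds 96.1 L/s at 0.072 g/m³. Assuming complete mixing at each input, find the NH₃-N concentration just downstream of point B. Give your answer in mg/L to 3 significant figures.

After input A: C = (4.86·0.12 + 0.59·27) / 5.45 = 3.03 mg/L.
96.1 L/s = 0.0961 m³/s.
After input B: C = (5.45·3.03 + 0.0961·0.072) / 5.546 = 2.979 mg/L.

2.98 mg/L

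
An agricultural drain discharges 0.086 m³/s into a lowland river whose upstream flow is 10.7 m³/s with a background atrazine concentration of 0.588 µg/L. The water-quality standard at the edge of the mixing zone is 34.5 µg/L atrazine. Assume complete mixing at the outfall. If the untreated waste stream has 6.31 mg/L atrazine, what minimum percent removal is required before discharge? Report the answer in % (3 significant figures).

32.6 %

0.588 µg/L = 0.000588 mg/L.
34.5 µg/L = 0.0345 mg/L.
Mass balance: 0.0345·10.79 = 0.086·Cₑ + 10.7·0.000588.
Cₑ = (0.3721 − 0.006292) / 0.086 = 4.254 mg/L.
Required removal = 1 − 4.254/6.31 = 32.59 %.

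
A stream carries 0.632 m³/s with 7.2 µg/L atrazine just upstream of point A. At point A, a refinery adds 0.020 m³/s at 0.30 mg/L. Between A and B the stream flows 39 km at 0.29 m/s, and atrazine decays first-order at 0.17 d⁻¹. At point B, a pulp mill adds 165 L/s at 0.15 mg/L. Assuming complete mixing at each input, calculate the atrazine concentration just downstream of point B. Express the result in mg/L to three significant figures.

0.0402 mg/L

7.2 µg/L = 0.0072 mg/L.
After input A: C = (0.632·0.0072 + 0.02·0.3) / 0.652 = 0.01618 mg/L.
Over the 39 km reach to input B (t = 1.345e+05 s = 1.557 d), decay gives C = 0.01618·exp(−0.17·1.557) = 0.01242 mg/L.
165 L/s = 0.165 m³/s.
After input B: C = (0.652·0.01242 + 0.165·0.15) / 0.817 = 0.04021 mg/L.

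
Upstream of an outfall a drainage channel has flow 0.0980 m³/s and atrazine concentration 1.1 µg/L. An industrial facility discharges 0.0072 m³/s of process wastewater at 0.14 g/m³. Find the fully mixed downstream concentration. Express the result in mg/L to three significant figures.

1.1 µg/L = 0.0011 mg/L.
By mass balance at complete mixing, C = (0.0072·0.14 + 0.098·0.0011) / (0.0072 + 0.098) = 0.001116/0.1052 = 0.01061 mg/L.

0.0106 mg/L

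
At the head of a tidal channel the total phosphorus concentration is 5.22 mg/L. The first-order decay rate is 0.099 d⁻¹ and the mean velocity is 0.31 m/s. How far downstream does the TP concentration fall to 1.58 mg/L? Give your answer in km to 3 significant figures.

323 km

From C = C₀·e^(−kt), t = ln(C₀/C)/k = ln(5.22/1.58)/0.099 = 1.195/0.099 = 12.07 d.
Distance = v·t = 0.31 m/s × 1.043e+06 s = 3.233e+05 m = 323.3 km.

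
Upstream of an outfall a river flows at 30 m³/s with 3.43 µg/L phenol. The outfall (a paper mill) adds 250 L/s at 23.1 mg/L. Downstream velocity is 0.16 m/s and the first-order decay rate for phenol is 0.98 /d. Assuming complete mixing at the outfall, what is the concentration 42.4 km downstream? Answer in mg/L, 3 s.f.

0.00962 mg/L

250 L/s = 0.25 m³/s.
3.43 µg/L = 0.00343 mg/L.
After complete mixing, C₀ = (0.25·23.1 + 30·0.00343) / 30.25 = 0.1943 mg/L.
Travel time t = 4.24e+04 m / 0.16 m/s = 2.65e+05 s = 3.067 d.
C = 0.1943·exp(−0.98·3.067) = 0.1943·0.0495 = 0.009618 mg/L.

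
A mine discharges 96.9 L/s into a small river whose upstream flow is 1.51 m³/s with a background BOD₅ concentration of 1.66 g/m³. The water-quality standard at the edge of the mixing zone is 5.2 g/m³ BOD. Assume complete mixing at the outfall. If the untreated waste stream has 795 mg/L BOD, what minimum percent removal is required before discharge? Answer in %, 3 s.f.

96.9 L/s = 0.0969 m³/s.
Mass balance: 5.2·1.607 = 0.0969·Cₑ + 1.51·1.66.
Cₑ = (8.356 − 2.507) / 0.0969 = 60.36 mg/L.
Required removal = 1 − 60.36/795 = 92.41 %.

92.4 %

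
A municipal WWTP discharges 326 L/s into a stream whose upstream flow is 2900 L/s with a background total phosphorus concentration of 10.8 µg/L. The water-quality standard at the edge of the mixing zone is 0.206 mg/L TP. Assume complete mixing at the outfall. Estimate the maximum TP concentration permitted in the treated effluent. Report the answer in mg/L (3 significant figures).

1.94 mg/L

326 L/s = 0.326 m³/s.
2900 L/s = 2.9 m³/s.
10.8 µg/L = 0.0108 mg/L.
Mass balance: 0.206·3.226 = 0.326·Cₑ + 2.9·0.0108.
Cₑ = (0.6646 − 0.03132) / 0.326 = 1.942 mg/L.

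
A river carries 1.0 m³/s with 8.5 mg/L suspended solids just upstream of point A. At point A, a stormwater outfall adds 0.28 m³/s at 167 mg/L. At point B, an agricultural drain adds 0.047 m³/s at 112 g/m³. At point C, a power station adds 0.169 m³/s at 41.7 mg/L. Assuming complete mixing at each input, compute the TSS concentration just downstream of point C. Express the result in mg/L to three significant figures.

45.2 mg/L

After input A: C = (1·8.5 + 0.28·167) / 1.28 = 43.17 mg/L.
After input B: C = (1.28·43.17 + 0.047·112) / 1.327 = 45.61 mg/L.
After input C: C = (1.327·45.61 + 0.169·41.7) / 1.496 = 45.17 mg/L.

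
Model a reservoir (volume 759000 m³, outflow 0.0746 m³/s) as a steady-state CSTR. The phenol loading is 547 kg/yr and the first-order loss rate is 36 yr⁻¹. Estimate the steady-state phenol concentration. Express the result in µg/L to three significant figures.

18.4 µg/L

Outflow Q = 0.0746 m³/s × 3.156e+07 s/yr = 2.354e+06 m³/yr.
Steady-state CSTR mass balance: W = Q·C + k·V·C, so C = W/(Q + kV).
Q + kV = 2.354e+06 + 36·759000 = 2.968e+07 m³/yr.
C = 547/2.968e+07 = 1.843e-05 kg/m³ = 0.01843 mg/L = 18.43 µg/L.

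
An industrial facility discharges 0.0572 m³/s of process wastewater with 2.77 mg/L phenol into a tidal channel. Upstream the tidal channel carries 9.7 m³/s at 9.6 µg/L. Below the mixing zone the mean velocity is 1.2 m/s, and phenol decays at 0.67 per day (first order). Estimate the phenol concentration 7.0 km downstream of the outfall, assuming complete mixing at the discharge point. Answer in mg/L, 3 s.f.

9.6 µg/L = 0.0096 mg/L.
After complete mixing, C₀ = (0.0572·2.77 + 9.7·0.0096) / 9.757 = 0.02578 mg/L.
Travel time t = 7000 m / 1.2 m/s = 5833 s = 0.06752 d.
C = 0.02578·exp(−0.67·0.06752) = 0.02578·0.9558 = 0.02464 mg/L.

0.0246 mg/L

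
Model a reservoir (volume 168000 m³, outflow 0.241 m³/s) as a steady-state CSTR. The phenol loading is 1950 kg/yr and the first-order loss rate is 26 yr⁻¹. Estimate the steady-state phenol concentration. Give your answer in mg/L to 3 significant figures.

0.163 mg/L

Outflow Q = 0.241 m³/s × 3.156e+07 s/yr = 7.605e+06 m³/yr.
Steady-state CSTR mass balance: W = Q·C + k·V·C, so C = W/(Q + kV).
Q + kV = 7.605e+06 + 26·168000 = 1.197e+07 m³/yr.
C = 1950/1.197e+07 = 0.0001629 kg/m³ = 0.1629 mg/L.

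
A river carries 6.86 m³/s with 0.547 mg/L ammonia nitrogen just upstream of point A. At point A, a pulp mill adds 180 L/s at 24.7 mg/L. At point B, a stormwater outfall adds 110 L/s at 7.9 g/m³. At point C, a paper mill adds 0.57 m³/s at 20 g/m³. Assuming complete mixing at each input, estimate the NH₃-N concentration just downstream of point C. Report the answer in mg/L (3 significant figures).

2.65 mg/L

180 L/s = 0.18 m³/s.
After input A: C = (6.86·0.547 + 0.18·24.7) / 7.04 = 1.165 mg/L.
110 L/s = 0.11 m³/s.
After input B: C = (7.04·1.165 + 0.11·7.9) / 7.15 = 1.268 mg/L.
After input C: C = (7.15·1.268 + 0.57·20) / 7.72 = 2.651 mg/L.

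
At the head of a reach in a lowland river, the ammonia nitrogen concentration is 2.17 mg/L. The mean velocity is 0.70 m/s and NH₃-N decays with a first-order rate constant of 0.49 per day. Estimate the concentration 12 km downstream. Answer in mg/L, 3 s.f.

Travel time t = 12 km / 0.70 m/s = 1.2e+04/0.70 = 1.714e+04 s = 0.1984 d.
First-order decay: C = 2.17·exp(−0.49·0.1984) = 2.17·0.9074 = 1.969 mg/L.

1.97 mg/L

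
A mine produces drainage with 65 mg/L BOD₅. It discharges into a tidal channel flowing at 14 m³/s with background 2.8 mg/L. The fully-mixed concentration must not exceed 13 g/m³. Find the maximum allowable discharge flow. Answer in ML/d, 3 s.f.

Mass balance at complete mixing: C_std·(Q_w + Q_r) = Q_w·C_e + Q_r·C_b.
Rearranging, Q_w = Q_r·(C_std − C_b)/(C_e − C_std) = 14·(13 − 2.8) / (65 − 13) = 2.746 m³/s.
= 237.3 ML/d.

237 ML/d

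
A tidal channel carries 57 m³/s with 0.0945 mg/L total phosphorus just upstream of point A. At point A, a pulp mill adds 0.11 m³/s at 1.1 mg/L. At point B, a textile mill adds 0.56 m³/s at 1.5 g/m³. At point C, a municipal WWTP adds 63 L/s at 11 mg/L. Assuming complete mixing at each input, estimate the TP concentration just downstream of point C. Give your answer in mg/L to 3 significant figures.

After input A: C = (57·0.0945 + 0.11·1.1) / 57.11 = 0.09644 mg/L.
After input B: C = (57.11·0.09644 + 0.56·1.5) / 57.67 = 0.1101 mg/L.
63 L/s = 0.063 m³/s.
After input C: C = (57.67·0.1101 + 0.063·11) / 57.73 = 0.1219 mg/L.

0.122 mg/L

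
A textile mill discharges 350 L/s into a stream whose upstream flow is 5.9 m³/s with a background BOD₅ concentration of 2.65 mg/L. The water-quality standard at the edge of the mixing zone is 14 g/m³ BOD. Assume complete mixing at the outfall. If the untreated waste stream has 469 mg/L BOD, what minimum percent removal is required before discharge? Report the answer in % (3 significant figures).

350 L/s = 0.35 m³/s.
Mass balance: 14·6.25 = 0.35·Cₑ + 5.9·2.65.
Cₑ = (87.5 − 15.63) / 0.35 = 205.3 mg/L.
Required removal = 1 − 205.3/469 = 56.22 %.

56.2 %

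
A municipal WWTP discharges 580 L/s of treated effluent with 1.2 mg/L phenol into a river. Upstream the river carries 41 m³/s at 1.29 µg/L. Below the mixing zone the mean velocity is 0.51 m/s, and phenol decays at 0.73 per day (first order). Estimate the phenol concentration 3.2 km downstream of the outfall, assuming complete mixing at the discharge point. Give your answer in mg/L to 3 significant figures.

580 L/s = 0.58 m³/s.
1.29 µg/L = 0.00129 mg/L.
After complete mixing, C₀ = (0.58·1.2 + 41·0.00129) / 41.58 = 0.01801 mg/L.
Travel time t = 3200 m / 0.51 m/s = 6275 s = 0.07262 d.
C = 0.01801·exp(−0.73·0.07262) = 0.01801·0.9484 = 0.01708 mg/L.

0.0171 mg/L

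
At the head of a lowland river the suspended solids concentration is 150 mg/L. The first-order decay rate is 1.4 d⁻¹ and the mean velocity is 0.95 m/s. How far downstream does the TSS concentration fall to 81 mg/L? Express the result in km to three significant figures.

36.1 km

From C = C₀·e^(−kt), t = ln(C₀/C)/k = ln(150/81)/1.4 = 0.6162/1.4 = 0.4401 d.
Distance = v·t = 0.95 m/s × 3.803e+04 s = 3.613e+04 m = 36.13 km.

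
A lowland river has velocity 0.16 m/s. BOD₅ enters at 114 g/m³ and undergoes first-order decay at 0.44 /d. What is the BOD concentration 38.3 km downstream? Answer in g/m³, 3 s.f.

Travel time t = 38.3 km / 0.16 m/s = 3.83e+04/0.16 = 2.394e+05 s = 2.771 d.
First-order decay: C = 114·exp(−0.44·2.771) = 114·0.2955 = 33.69 g/m³.

33.7 g/m³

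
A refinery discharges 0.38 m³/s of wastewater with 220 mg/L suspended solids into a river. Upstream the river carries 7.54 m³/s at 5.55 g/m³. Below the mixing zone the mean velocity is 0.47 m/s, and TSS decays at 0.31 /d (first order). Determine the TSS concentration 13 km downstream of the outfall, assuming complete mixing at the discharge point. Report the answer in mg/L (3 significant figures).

14.3 mg/L

After complete mixing, C₀ = (0.38·220 + 7.54·5.55) / 7.92 = 15.84 mg/L.
Travel time t = 1.3e+04 m / 0.47 m/s = 2.766e+04 s = 0.3201 d.
C = 15.84·exp(−0.31·0.3201) = 15.84·0.9055 = 14.34 mg/L.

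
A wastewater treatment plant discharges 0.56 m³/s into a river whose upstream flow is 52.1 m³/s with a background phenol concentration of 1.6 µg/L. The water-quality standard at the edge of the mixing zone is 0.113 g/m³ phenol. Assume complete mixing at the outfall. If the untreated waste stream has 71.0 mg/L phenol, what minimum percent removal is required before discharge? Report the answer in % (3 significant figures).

85.2 %

1.6 µg/L = 0.0016 mg/L.
Mass balance: 0.113·52.66 = 0.56·Cₑ + 52.1·0.0016.
Cₑ = (5.951 − 0.08336) / 0.56 = 10.48 mg/L.
Required removal = 1 − 10.48/71.0 = 85.24 %.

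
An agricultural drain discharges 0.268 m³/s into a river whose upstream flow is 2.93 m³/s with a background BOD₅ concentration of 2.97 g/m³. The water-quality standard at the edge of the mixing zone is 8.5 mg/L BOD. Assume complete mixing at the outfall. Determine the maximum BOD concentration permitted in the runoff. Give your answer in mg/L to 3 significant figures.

69.0 mg/L

Mass balance: 8.5·3.198 = 0.268·Cₑ + 2.93·2.97.
Cₑ = (27.18 − 8.702) / 0.268 = 68.96 mg/L.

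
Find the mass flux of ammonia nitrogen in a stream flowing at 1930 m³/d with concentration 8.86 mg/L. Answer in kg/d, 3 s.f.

1930 m³/d = 0.02234 m³/s.
Mass flux = Q·C = 0.02234 m³/s × 8.86 g/m³ = 0.1979 g/s.
= 0.1979 g/s × 86.4 = 17.1 kg/d.

17.1 kg/d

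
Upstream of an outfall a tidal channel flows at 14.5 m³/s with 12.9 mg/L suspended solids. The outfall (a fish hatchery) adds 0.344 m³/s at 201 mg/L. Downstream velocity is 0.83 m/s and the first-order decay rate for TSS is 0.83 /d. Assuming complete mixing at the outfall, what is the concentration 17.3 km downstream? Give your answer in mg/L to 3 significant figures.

14.1 mg/L

After complete mixing, C₀ = (0.344·201 + 14.5·12.9) / 14.84 = 17.26 mg/L.
Travel time t = 1.73e+04 m / 0.83 m/s = 2.084e+04 s = 0.2412 d.
C = 17.26·exp(−0.83·0.2412) = 17.26·0.8185 = 14.13 mg/L.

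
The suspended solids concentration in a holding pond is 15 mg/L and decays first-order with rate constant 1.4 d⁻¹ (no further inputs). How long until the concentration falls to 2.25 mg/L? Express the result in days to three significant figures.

1.36 d

t = ln(C₀/C)/k = ln(15/2.25)/1.4 = 1.897/1.4 = 1.355 d.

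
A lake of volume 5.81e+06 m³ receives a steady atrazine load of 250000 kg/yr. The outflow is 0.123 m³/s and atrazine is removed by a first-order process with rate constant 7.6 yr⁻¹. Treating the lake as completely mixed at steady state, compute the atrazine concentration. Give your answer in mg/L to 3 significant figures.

5.20 mg/L

Outflow Q = 0.123 m³/s × 3.156e+07 s/yr = 3.882e+06 m³/yr.
Steady-state CSTR mass balance: W = Q·C + k·V·C, so C = W/(Q + kV).
Q + kV = 3.882e+06 + 7.6·5.81e+06 = 4.804e+07 m³/yr.
C = 250000/4.804e+07 = 0.005204 kg/m³ = 5.204 mg/L.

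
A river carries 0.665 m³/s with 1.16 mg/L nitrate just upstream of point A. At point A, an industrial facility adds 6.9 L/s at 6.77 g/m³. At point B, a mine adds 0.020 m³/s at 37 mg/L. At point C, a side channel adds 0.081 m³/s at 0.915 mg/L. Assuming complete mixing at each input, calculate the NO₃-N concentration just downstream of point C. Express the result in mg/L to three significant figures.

6.9 L/s = 0.0069 m³/s.
After input A: C = (0.665·1.16 + 0.0069·6.77) / 0.6719 = 1.218 mg/L.
After input B: C = (0.6719·1.218 + 0.02·37) / 0.6919 = 2.252 mg/L.
After input C: C = (0.6919·2.252 + 0.081·0.915) / 0.7729 = 2.112 mg/L.

2.11 mg/L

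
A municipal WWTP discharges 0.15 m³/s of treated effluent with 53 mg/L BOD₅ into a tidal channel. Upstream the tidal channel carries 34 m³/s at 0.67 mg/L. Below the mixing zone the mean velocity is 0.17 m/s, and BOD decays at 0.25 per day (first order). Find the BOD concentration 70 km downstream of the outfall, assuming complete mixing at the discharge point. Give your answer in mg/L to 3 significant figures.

After complete mixing, C₀ = (0.15·53 + 34·0.67) / 34.15 = 0.8999 mg/L.
Travel time t = 7e+04 m / 0.17 m/s = 4.118e+05 s = 4.766 d.
C = 0.8999·exp(−0.25·4.766) = 0.8999·0.3038 = 0.2734 mg/L.

0.273 mg/L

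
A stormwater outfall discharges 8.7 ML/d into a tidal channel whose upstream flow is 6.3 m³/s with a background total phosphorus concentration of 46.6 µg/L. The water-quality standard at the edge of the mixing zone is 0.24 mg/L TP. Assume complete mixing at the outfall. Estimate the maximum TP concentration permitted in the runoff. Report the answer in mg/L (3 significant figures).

8.7 ML/d = 0.1007 m³/s.
46.6 µg/L = 0.0466 mg/L.
Mass balance: 0.24·6.401 = 0.1007·Cₑ + 6.3·0.0466.
Cₑ = (1.536 − 0.2936) / 0.1007 = 12.34 mg/L.

12.3 mg/L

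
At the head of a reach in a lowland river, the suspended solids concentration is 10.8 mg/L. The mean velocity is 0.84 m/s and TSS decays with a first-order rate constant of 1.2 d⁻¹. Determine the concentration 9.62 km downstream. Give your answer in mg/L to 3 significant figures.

Travel time t = 9.62 km / 0.84 m/s = 9620/0.84 = 1.145e+04 s = 0.1326 d.
First-order decay: C = 10.8·exp(−1.2·0.1326) = 10.8·0.8529 = 9.212 mg/L.

9.21 mg/L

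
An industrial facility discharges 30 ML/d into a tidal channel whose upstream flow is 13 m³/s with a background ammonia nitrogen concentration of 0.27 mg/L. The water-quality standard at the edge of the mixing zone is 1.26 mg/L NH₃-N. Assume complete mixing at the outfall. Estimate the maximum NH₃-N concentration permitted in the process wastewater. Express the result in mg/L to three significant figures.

38.3 mg/L

30 ML/d = 0.3472 m³/s.
Mass balance: 1.26·13.35 = 0.3472·Cₑ + 13·0.27.
Cₑ = (16.82 − 3.51) / 0.3472 = 38.33 mg/L.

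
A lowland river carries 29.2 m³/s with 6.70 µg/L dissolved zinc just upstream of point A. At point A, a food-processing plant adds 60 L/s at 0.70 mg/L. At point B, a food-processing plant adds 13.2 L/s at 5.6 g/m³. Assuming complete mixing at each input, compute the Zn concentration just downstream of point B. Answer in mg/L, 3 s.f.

0.0106 mg/L

6.70 µg/L = 0.0067 mg/L.
60 L/s = 0.06 m³/s.
After input A: C = (29.2·0.0067 + 0.06·0.7) / 29.26 = 0.008122 mg/L.
13.2 L/s = 0.0132 m³/s.
After input B: C = (29.26·0.008122 + 0.0132·5.6) / 29.27 = 0.01064 mg/L.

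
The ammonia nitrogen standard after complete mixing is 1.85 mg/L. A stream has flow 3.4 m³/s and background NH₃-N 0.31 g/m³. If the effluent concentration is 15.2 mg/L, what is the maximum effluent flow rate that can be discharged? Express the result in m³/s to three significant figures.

0.392 m³/s

Mass balance at complete mixing: C_std·(Q_w + Q_r) = Q_w·C_e + Q_r·C_b.
Rearranging, Q_w = Q_r·(C_std − C_b)/(C_e − C_std) = 3.4·(1.85 − 0.31) / (15.2 − 1.85) = 0.3922 m³/s.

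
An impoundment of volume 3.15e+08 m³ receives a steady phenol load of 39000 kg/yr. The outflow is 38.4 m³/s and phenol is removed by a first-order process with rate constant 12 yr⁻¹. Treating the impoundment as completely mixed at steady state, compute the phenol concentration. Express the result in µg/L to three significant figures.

Outflow Q = 38.4 m³/s × 3.156e+07 s/yr = 1.212e+09 m³/yr.
Steady-state CSTR mass balance: W = Q·C + k·V·C, so C = W/(Q + kV).
Q + kV = 1.212e+09 + 12·3.15e+08 = 4.992e+09 m³/yr.
C = 39000/4.992e+09 = 7.813e-06 kg/m³ = 0.007813 mg/L = 7.813 µg/L.

7.81 µg/L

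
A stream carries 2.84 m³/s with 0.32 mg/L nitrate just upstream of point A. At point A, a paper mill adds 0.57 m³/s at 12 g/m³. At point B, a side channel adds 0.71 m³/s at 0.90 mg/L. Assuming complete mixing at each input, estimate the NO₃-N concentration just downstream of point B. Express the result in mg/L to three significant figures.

After input A: C = (2.84·0.32 + 0.57·12) / 3.41 = 2.272 mg/L.
After input B: C = (3.41·2.272 + 0.71·0.9) / 4.12 = 2.036 mg/L.

2.04 mg/L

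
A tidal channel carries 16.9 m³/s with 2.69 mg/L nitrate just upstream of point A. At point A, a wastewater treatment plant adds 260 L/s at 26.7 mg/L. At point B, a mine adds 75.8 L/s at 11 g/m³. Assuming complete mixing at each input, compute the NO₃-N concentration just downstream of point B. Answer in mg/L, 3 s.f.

260 L/s = 0.26 m³/s.
After input A: C = (16.9·2.69 + 0.26·26.7) / 17.16 = 3.054 mg/L.
75.8 L/s = 0.0758 m³/s.
After input B: C = (17.16·3.054 + 0.0758·11) / 17.24 = 3.089 mg/L.

3.09 mg/L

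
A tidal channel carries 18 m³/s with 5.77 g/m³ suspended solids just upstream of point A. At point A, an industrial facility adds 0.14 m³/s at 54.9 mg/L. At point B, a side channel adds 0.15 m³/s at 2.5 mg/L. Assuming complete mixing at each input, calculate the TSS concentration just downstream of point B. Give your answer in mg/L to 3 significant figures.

After input A: C = (18·5.77 + 0.14·54.9) / 18.14 = 6.149 mg/L.
After input B: C = (18.14·6.149 + 0.15·2.5) / 18.29 = 6.119 mg/L.

6.12 mg/L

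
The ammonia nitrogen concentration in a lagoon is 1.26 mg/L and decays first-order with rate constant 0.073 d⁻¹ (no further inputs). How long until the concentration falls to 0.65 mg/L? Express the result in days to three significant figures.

9.07 d

t = ln(C₀/C)/k = ln(1.26/0.65)/0.073 = 0.6619/0.073 = 9.067 d.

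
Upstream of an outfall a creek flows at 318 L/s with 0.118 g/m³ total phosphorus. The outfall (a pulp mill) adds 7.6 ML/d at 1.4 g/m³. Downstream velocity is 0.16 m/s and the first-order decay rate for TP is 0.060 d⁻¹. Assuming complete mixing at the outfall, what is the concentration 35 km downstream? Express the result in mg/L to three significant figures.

7.6 ML/d = 0.08796 m³/s.
318 L/s = 0.318 m³/s.
After complete mixing, C₀ = (0.08796·1.4 + 0.318·0.118) / 0.406 = 0.3958 mg/L.
Travel time t = 3.5e+04 m / 0.16 m/s = 2.188e+05 s = 2.532 d.
C = 0.3958·exp(−0.060·2.532) = 0.3958·0.8591 = 0.34 mg/L.

0.340 mg/L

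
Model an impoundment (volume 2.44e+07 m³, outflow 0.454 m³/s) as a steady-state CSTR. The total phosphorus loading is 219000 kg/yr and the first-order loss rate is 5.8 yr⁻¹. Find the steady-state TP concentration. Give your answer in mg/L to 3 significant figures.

1.41 mg/L

Outflow Q = 0.454 m³/s × 3.156e+07 s/yr = 1.433e+07 m³/yr.
Steady-state CSTR mass balance: W = Q·C + k·V·C, so C = W/(Q + kV).
Q + kV = 1.433e+07 + 5.8·2.44e+07 = 1.558e+08 m³/yr.
C = 219000/1.558e+08 = 0.001405 kg/m³ = 1.405 mg/L.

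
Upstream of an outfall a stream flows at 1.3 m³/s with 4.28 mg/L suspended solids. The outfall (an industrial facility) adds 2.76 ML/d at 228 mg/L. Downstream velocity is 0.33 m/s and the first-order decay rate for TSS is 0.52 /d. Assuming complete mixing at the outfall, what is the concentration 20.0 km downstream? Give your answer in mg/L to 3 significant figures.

2.76 ML/d = 0.03194 m³/s.
After complete mixing, C₀ = (0.03194·228 + 1.3·4.28) / 1.332 = 9.646 mg/L.
Travel time t = 2e+04 m / 0.33 m/s = 6.061e+04 s = 0.7015 d.
C = 9.646·exp(−0.52·0.7015) = 9.646·0.6944 = 6.698 mg/L.

6.70 mg/L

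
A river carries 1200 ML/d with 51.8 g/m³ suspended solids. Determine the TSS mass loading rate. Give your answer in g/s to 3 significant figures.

1200 ML/d = 13.89 m³/s.
Mass flux = Q·C = 13.89 m³/s × 51.8 g/m³ = 719.4 g/s.

719 g/s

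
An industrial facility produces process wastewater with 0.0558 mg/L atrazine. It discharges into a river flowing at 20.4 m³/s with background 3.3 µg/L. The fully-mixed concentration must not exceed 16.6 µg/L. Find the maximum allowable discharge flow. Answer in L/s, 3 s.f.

6920 L/s

3.3 µg/L = 0.0033 mg/L.
16.6 µg/L = 0.0166 mg/L.
Mass balance at complete mixing: C_std·(Q_w + Q_r) = Q_w·C_e + Q_r·C_b.
Rearranging, Q_w = Q_r·(C_std − C_b)/(C_e − C_std) = 20.4·(0.0166 − 0.0033) / (0.0558 − 0.0166) = 6.921 m³/s.
= 6921 L/s.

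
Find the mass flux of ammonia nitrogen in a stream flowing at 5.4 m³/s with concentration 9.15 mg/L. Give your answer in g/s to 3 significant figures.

49.4 g/s

Mass flux = Q·C = 5.4 m³/s × 9.15 g/m³ = 49.41 g/s.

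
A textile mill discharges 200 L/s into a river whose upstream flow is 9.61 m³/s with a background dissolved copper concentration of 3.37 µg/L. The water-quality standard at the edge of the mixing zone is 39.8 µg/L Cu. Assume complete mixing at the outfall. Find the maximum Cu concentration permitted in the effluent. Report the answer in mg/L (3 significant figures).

1.79 mg/L

200 L/s = 0.2 m³/s.
3.37 µg/L = 0.00337 mg/L.
39.8 µg/L = 0.0398 mg/L.
Mass balance: 0.0398·9.81 = 0.2·Cₑ + 9.61·0.00337.
Cₑ = (0.3904 − 0.03239) / 0.2 = 1.79 mg/L.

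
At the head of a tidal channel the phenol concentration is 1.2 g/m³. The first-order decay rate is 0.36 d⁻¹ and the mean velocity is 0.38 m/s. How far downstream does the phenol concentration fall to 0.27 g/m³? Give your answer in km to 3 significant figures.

136 km

From C = C₀·e^(−kt), t = ln(C₀/C)/k = ln(1.2/0.27)/0.36 = 1.492/0.36 = 4.143 d.
Distance = v·t = 0.38 m/s × 3.58e+05 s = 1.36e+05 m = 136 km.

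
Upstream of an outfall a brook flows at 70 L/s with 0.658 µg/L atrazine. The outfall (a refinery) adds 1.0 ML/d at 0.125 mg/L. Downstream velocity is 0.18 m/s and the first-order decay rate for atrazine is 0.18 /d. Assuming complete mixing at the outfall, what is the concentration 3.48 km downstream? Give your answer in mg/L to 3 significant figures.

1.0 ML/d = 0.01157 m³/s.
70 L/s = 0.07 m³/s.
0.658 µg/L = 0.000658 mg/L.
After complete mixing, C₀ = (0.01157·0.125 + 0.07·0.000658) / 0.08157 = 0.0183 mg/L.
Travel time t = 3480 m / 0.18 m/s = 1.933e+04 s = 0.2238 d.
C = 0.0183·exp(−0.18·0.2238) = 0.0183·0.9605 = 0.01758 mg/L.

0.0176 mg/L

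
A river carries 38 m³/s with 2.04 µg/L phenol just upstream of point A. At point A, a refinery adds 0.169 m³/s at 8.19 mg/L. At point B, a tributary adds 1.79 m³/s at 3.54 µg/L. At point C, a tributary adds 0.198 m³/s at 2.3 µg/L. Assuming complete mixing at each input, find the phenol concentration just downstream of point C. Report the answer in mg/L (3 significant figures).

2.04 µg/L = 0.00204 mg/L.
After input A: C = (38·0.00204 + 0.169·8.19) / 38.17 = 0.03829 mg/L.
3.54 µg/L = 0.00354 mg/L.
After input B: C = (38.17·0.03829 + 1.79·0.00354) / 39.96 = 0.03674 mg/L.
2.3 µg/L = 0.0023 mg/L.
After input C: C = (39.96·0.03674 + 0.198·0.0023) / 40.16 = 0.03657 mg/L.

0.0366 mg/L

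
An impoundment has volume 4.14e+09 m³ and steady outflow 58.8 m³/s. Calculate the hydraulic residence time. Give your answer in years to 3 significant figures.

2.23 yr

Q = 58.8 m³/s × 3.156e+07 s/yr = 1.856e+09 m³/yr.
Hydraulic residence time τ = V/Q = 4.14e+09/1.856e+09 = 2.231 yr.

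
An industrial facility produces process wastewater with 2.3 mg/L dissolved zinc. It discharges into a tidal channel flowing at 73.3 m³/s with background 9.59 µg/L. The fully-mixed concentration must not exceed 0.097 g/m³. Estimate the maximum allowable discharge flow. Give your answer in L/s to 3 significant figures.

2910 L/s

9.59 µg/L = 0.00959 mg/L.
Mass balance at complete mixing: C_std·(Q_w + Q_r) = Q_w·C_e + Q_r·C_b.
Rearranging, Q_w = Q_r·(C_std − C_b)/(C_e − C_std) = 73.3·(0.097 − 0.00959) / (2.3 − 0.097) = 2.908 m³/s.
= 2908 L/s.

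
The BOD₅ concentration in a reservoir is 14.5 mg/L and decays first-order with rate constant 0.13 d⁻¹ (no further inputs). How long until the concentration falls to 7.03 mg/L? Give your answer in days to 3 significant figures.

5.57 d

t = ln(C₀/C)/k = ln(14.5/7.03)/0.13 = 0.724/0.13 = 5.569 d.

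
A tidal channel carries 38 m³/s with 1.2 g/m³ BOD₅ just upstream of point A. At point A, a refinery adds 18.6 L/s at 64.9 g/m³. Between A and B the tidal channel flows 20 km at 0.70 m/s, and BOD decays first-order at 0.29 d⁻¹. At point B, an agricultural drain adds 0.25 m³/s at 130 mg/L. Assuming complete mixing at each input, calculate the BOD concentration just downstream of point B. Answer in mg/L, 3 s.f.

18.6 L/s = 0.0186 m³/s.
After input A: C = (38·1.2 + 0.0186·64.9) / 38.02 = 1.231 mg/L.
Over the 20 km reach to input B (t = 2.857e+04 s = 0.3307 d), decay gives C = 1.231·exp(−0.29·0.3307) = 1.119 mg/L.
After input B: C = (38.02·1.119 + 0.25·130) / 38.27 = 1.961 mg/L.

1.96 mg/L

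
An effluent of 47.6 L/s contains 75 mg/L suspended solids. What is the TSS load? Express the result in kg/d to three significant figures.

308 kg/d

47.6 L/s = 0.0476 m³/s.
Mass flux = Q·C = 0.0476 m³/s × 75 g/m³ = 3.57 g/s.
= 3.57 g/s × 86.4 = 308.4 kg/d.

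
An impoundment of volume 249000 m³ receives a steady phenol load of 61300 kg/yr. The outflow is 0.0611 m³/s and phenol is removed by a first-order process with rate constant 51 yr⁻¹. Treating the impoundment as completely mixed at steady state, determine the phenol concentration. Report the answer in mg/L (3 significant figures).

Outflow Q = 0.0611 m³/s × 3.156e+07 s/yr = 1.928e+06 m³/yr.
Steady-state CSTR mass balance: W = Q·C + k·V·C, so C = W/(Q + kV).
Q + kV = 1.928e+06 + 51·249000 = 1.463e+07 m³/yr.
C = 61300/1.463e+07 = 0.004191 kg/m³ = 4.191 mg/L.

4.19 mg/L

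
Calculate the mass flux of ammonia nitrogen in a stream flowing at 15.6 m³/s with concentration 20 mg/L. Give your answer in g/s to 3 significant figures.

Mass flux = Q·C = 15.6 m³/s × 20 g/m³ = 312 g/s.

312 g/s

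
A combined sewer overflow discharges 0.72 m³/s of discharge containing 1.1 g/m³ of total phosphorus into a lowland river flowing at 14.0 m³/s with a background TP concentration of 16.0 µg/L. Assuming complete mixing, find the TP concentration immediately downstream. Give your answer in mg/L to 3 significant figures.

0.0690 mg/L

16.0 µg/L = 0.016 mg/L.
Flow-weighted mixing gives C = (0.72·1.1 + 14·0.016) / (0.72 + 14) = 1.016/14.72 = 0.06902 mg/L.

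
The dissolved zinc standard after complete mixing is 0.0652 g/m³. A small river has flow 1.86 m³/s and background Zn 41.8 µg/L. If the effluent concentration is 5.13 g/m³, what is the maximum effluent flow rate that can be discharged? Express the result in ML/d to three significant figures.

41.8 µg/L = 0.0418 mg/L.
Mass balance at complete mixing: C_std·(Q_w + Q_r) = Q_w·C_e + Q_r·C_b.
Rearranging, Q_w = Q_r·(C_std − C_b)/(C_e − C_std) = 1.86·(0.0652 − 0.0418) / (5.13 − 0.0652) = 0.008593 m³/s.
= 0.7425 ML/d.

0.742 ML/d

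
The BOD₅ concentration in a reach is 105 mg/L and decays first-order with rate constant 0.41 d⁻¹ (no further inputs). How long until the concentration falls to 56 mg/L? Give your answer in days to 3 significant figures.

t = ln(C₀/C)/k = ln(105/56)/0.41 = 0.6286/0.41 = 1.533 d.

1.53 d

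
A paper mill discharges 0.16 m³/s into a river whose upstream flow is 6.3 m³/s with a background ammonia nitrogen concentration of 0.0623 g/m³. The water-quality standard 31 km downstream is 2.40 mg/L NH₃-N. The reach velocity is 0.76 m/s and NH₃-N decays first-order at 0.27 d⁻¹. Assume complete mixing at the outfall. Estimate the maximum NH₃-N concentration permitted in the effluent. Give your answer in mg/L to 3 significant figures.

Travel time to the compliance point: t = 3.1e+04/0.76 = 4.079e+04 s = 0.4721 d; decay factor exp(−0.27·0.4721) = 0.8803.
So the concentration just after mixing may be at most 2.4/0.8803 = 2.726 mg/L.
Mass balance: 2.726·6.46 = 0.16·Cₑ + 6.3·0.0623.
Cₑ = (17.61 − 0.3925) / 0.16 = 107.6 mg/L.

108 mg/L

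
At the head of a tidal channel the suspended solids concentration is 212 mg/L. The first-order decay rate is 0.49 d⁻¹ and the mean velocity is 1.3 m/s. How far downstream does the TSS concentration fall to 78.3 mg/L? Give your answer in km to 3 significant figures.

From C = C₀·e^(−kt), t = ln(C₀/C)/k = ln(212/78.3)/0.49 = 0.996/0.49 = 2.033 d.
Distance = v·t = 1.3 m/s × 1.756e+05 s = 2.283e+05 m = 228.3 km.

228 km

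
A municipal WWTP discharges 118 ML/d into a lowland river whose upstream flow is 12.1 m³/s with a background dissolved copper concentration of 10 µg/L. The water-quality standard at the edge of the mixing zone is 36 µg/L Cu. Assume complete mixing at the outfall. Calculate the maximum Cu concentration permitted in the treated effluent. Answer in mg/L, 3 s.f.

118 ML/d = 1.366 m³/s.
10 µg/L = 0.01 mg/L.
36 µg/L = 0.036 mg/L.
Mass balance: 0.036·13.47 = 1.366·Cₑ + 12.1·0.01.
Cₑ = (0.4848 − 0.121) / 1.366 = 0.2664 mg/L.

0.266 mg/L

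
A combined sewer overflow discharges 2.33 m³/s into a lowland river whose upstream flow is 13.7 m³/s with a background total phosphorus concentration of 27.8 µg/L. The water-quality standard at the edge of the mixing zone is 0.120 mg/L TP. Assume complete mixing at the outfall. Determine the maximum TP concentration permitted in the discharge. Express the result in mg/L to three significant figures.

0.662 mg/L

27.8 µg/L = 0.0278 mg/L.
Mass balance: 0.12·16.03 = 2.33·Cₑ + 13.7·0.0278.
Cₑ = (1.924 − 0.3809) / 2.33 = 0.6621 mg/L.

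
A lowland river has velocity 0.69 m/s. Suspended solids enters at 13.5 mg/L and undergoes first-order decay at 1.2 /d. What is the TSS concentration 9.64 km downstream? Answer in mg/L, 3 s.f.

Travel time t = 9.64 km / 0.69 m/s = 9640/0.69 = 1.397e+04 s = 0.1617 d.
First-order decay: C = 13.5·exp(−1.2·0.1617) = 13.5·0.8236 = 11.12 mg/L.

11.1 mg/L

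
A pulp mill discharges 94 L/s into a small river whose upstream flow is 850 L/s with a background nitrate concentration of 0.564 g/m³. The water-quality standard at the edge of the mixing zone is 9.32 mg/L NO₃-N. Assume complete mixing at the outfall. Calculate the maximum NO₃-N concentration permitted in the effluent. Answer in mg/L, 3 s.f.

88.5 mg/L

94 L/s = 0.094 m³/s.
850 L/s = 0.85 m³/s.
Mass balance: 9.32·0.944 = 0.094·Cₑ + 0.85·0.564.
Cₑ = (8.798 − 0.4794) / 0.094 = 88.5 mg/L.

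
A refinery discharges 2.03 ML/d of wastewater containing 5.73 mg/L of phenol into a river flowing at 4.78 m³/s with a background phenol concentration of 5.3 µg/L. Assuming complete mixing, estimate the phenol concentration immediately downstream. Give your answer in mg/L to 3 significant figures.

0.0333 mg/L

2.03 ML/d = 0.0235 m³/s.
5.3 µg/L = 0.0053 mg/L.
Conservation of mass across the mixing zone: C = (0.0235·5.73 + 4.78·0.0053) / (0.0235 + 4.78) = 0.16/4.803 = 0.0333 mg/L.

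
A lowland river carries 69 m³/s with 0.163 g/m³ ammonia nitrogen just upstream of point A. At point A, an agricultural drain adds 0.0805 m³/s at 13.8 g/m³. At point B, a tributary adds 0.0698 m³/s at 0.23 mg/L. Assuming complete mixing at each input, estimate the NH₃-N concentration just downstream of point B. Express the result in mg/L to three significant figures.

After input A: C = (69·0.163 + 0.0805·13.8) / 69.08 = 0.1789 mg/L.
After input B: C = (69.08·0.1789 + 0.0698·0.23) / 69.15 = 0.1789 mg/L.

0.179 mg/L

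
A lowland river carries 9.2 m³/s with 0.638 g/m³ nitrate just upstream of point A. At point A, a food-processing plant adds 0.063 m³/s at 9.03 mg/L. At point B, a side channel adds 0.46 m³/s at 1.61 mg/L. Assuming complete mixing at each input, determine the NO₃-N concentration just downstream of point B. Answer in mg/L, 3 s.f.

0.738 mg/L

After input A: C = (9.2·0.638 + 0.063·9.03) / 9.263 = 0.6951 mg/L.
After input B: C = (9.263·0.6951 + 0.46·1.61) / 9.723 = 0.7384 mg/L.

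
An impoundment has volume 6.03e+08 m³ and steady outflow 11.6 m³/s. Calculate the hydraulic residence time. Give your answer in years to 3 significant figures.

1.65 yr

Q = 11.6 m³/s × 3.156e+07 s/yr = 3.661e+08 m³/yr.
Hydraulic residence time τ = V/Q = 6.03e+08/3.661e+08 = 1.647 yr.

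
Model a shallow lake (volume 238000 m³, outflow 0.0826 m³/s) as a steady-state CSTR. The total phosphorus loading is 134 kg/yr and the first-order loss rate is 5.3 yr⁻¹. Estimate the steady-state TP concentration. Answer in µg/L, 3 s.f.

Outflow Q = 0.0826 m³/s × 3.156e+07 s/yr = 2.607e+06 m³/yr.
Steady-state CSTR mass balance: W = Q·C + k·V·C, so C = W/(Q + kV).
Q + kV = 2.607e+06 + 5.3·238000 = 3.868e+06 m³/yr.
C = 134/3.868e+06 = 3.464e-05 kg/m³ = 0.03464 mg/L = 34.64 µg/L.

34.6 µg/L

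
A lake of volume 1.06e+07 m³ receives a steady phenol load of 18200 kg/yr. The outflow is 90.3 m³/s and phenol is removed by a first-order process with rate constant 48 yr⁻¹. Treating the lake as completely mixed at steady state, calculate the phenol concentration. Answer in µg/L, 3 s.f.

Outflow Q = 90.3 m³/s × 3.156e+07 s/yr = 2.85e+09 m³/yr.
Steady-state CSTR mass balance: W = Q·C + k·V·C, so C = W/(Q + kV).
Q + kV = 2.85e+09 + 48·1.06e+07 = 3.358e+09 m³/yr.
C = 18200/3.358e+09 = 5.419e-06 kg/m³ = 0.005419 mg/L = 5.419 µg/L.

5.42 µg/L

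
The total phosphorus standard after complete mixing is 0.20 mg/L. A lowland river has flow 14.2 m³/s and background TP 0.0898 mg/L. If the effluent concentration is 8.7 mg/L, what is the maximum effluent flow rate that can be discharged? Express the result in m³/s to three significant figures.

Mass balance at complete mixing: C_std·(Q_w + Q_r) = Q_w·C_e + Q_r·C_b.
Rearranging, Q_w = Q_r·(C_std − C_b)/(C_e − C_std) = 14.2·(0.2 − 0.0898) / (8.7 − 0.2) = 0.1841 m³/s.

0.184 m³/s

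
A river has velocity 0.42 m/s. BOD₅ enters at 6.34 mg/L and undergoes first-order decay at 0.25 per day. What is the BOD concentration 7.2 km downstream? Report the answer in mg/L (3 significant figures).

6.03 mg/L

Travel time t = 7.2 km / 0.42 m/s = 7200/0.42 = 1.714e+04 s = 0.1984 d.
First-order decay: C = 6.34·exp(−0.25·0.1984) = 6.34·0.9516 = 6.033 mg/L.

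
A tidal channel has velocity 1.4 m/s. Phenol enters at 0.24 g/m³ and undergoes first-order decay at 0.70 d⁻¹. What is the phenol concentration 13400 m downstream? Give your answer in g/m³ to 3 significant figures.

Travel time t = 13400 m / 1.4 m/s = 1.34e+04/1.4 = 9571 s = 0.1108 d.
First-order decay: C = 0.24·exp(−0.70·0.1108) = 0.24·0.9254 = 0.2221 g/m³.

0.222 g/m³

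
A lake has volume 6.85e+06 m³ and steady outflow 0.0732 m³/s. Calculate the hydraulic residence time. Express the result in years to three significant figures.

2.97 yr

Q = 0.0732 m³/s × 3.156e+07 s/yr = 2.31e+06 m³/yr.
Hydraulic residence time τ = V/Q = 6.85e+06/2.31e+06 = 2.965 yr.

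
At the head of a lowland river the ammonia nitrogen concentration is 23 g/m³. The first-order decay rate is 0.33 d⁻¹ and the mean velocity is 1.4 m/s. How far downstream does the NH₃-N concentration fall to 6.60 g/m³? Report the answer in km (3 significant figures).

From C = C₀·e^(−kt), t = ln(C₀/C)/k = ln(23/6.60)/0.33 = 1.248/0.33 = 3.783 d.
Distance = v·t = 1.4 m/s × 3.269e+05 s = 4.576e+05 m = 457.6 km.

458 km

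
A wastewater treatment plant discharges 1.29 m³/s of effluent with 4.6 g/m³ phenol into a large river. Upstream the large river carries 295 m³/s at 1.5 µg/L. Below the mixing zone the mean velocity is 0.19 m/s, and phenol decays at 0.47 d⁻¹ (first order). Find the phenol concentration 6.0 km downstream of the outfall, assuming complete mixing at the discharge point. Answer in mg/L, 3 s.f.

0.0181 mg/L

1.5 µg/L = 0.0015 mg/L.
After complete mixing, C₀ = (1.29·4.6 + 295·0.0015) / 296.3 = 0.02152 mg/L.
Travel time t = 6000 m / 0.19 m/s = 3.158e+04 s = 0.3655 d.
C = 0.02152·exp(−0.47·0.3655) = 0.02152·0.8422 = 0.01812 mg/L.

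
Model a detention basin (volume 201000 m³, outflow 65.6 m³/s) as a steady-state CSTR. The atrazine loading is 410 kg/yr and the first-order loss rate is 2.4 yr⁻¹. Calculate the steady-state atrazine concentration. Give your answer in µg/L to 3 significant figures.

0.198 µg/L

Outflow Q = 65.6 m³/s × 3.156e+07 s/yr = 2.07e+09 m³/yr.
Steady-state CSTR mass balance: W = Q·C + k·V·C, so C = W/(Q + kV).
Q + kV = 2.07e+09 + 2.4·201000 = 2.071e+09 m³/yr.
C = 410/2.071e+09 = 1.98e-07 kg/m³ = 0.000198 mg/L = 0.198 µg/L.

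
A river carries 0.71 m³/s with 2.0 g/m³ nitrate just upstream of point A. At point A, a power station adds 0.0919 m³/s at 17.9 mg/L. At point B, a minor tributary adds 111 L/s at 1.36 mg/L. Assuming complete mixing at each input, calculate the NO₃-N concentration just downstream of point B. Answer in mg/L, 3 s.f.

After input A: C = (0.71·2 + 0.0919·17.9) / 0.8019 = 3.822 mg/L.
111 L/s = 0.111 m³/s.
After input B: C = (0.8019·3.822 + 0.111·1.36) / 0.9129 = 3.523 mg/L.

3.52 mg/L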